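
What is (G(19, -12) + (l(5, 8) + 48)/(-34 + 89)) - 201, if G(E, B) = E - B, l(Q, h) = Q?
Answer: -9297/55 ≈ -169.04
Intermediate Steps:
(G(19, -12) + (l(5, 8) + 48)/(-34 + 89)) - 201 = ((19 - 1*(-12)) + (5 + 48)/(-34 + 89)) - 201 = ((19 + 12) + 53/55) - 201 = (31 + 53*(1/55)) - 201 = (31 + 53/55) - 201 = 1758/55 - 201 = -9297/55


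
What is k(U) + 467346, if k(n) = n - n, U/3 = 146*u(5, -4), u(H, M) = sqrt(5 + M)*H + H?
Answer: 467346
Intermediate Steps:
u(H, M) = H + H*sqrt(5 + M) (u(H, M) = H*sqrt(5 + M) + H = H + H*sqrt(5 + M))
U = 4380 (U = 3*(146*(5*(1 + sqrt(5 - 4)))) = 3*(146*(5*(1 + sqrt(1)))) = 3*(146*(5*(1 + 1))) = 3*(146*(5*2)) = 3*(146*10) = 3*1460 = 4380)
k(n) = 0
k(U) + 467346 = 0 + 467346 = 467346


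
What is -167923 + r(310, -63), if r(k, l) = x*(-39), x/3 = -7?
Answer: -167104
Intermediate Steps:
x = -21 (x = 3*(-7) = -21)
r(k, l) = 819 (r(k, l) = -21*(-39) = 819)
-167923 + r(310, -63) = -167923 + 819 = -167104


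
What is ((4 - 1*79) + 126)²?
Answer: 2601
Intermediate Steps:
((4 - 1*79) + 126)² = ((4 - 79) + 126)² = (-75 + 126)² = 51² = 2601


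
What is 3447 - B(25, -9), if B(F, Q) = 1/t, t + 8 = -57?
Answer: 224056/65 ≈ 3447.0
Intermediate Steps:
t = -65 (t = -8 - 57 = -65)
B(F, Q) = -1/65 (B(F, Q) = 1/(-65) = -1/65)
3447 - B(25, -9) = 3447 - 1*(-1/65) = 3447 + 1/65 = 224056/65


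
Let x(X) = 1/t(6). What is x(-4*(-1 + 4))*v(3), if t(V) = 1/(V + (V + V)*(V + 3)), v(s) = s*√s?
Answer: 342*√3 ≈ 592.36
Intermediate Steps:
v(s) = s^(3/2)
t(V) = 1/(V + 2*V*(3 + V)) (t(V) = 1/(V + (2*V)*(3 + V)) = 1/(V + 2*V*(3 + V)))
x(X) = 114 (x(X) = 1/(1/(6*(7 + 2*6))) = 1/(1/(6*(7 + 12))) = 1/((⅙)/19) = 1/((⅙)*(1/19)) = 1/(1/114) = 114)
x(-4*(-1 + 4))*v(3) = 114*3^(3/2) = 114*(3*√3) = 342*√3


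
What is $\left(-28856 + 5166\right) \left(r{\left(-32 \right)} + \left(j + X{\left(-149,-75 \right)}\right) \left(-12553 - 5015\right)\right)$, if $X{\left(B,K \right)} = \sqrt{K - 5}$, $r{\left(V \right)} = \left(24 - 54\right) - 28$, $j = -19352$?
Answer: $-8054028549820 + 1664743680 i \sqrt{5} \approx -8.054 \cdot 10^{12} + 3.7225 \cdot 10^{9} i$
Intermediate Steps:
$r{\left(V \right)} = -58$ ($r{\left(V \right)} = -30 - 28 = -58$)
$X{\left(B,K \right)} = \sqrt{-5 + K}$
$\left(-28856 + 5166\right) \left(r{\left(-32 \right)} + \left(j + X{\left(-149,-75 \right)}\right) \left(-12553 - 5015\right)\right) = \left(-28856 + 5166\right) \left(-58 + \left(-19352 + \sqrt{-5 - 75}\right) \left(-12553 - 5015\right)\right) = - 23690 \left(-58 + \left(-19352 + \sqrt{-80}\right) \left(-17568\right)\right) = - 23690 \left(-58 + \left(-19352 + 4 i \sqrt{5}\right) \left(-17568\right)\right) = - 23690 \left(-58 + \left(339975936 - 70272 i \sqrt{5}\right)\right) = - 23690 \left(339975878 - 70272 i \sqrt{5}\right) = -8054028549820 + 1664743680 i \sqrt{5}$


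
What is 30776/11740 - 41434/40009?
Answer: 186220456/117426415 ≈ 1.5858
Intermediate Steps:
30776/11740 - 41434/40009 = 30776*(1/11740) - 41434*1/40009 = 7694/2935 - 41434/40009 = 186220456/117426415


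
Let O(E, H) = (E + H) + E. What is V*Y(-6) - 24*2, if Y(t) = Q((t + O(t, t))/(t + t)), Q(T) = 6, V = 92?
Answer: 504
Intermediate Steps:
O(E, H) = H + 2*E
Y(t) = 6
V*Y(-6) - 24*2 = 92*6 - 24*2 = 552 - 48 = 504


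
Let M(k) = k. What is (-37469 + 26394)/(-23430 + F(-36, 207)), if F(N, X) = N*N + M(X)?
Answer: 11075/21927 ≈ 0.50508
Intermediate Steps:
F(N, X) = X + N**2 (F(N, X) = N*N + X = N**2 + X = X + N**2)
(-37469 + 26394)/(-23430 + F(-36, 207)) = (-37469 + 26394)/(-23430 + (207 + (-36)**2)) = -11075/(-23430 + (207 + 1296)) = -11075/(-23430 + 1503) = -11075/(-21927) = -11075*(-1/21927) = 11075/21927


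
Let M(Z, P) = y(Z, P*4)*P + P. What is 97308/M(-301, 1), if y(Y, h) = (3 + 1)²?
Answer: 5724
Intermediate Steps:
y(Y, h) = 16 (y(Y, h) = 4² = 16)
M(Z, P) = 17*P (M(Z, P) = 16*P + P = 17*P)
97308/M(-301, 1) = 97308/((17*1)) = 97308/17 = 97308*(1/17) = 5724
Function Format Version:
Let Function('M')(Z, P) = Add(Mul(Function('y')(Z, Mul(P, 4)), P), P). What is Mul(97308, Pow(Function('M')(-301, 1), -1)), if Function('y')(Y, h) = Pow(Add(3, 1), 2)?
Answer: 5724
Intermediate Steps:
Function('y')(Y, h) = 16 (Function('y')(Y, h) = Pow(4, 2) = 16)
Function('M')(Z, P) = Mul(17, P) (Function('M')(Z, P) = Add(Mul(16, P), P) = Mul(17, P))
Mul(97308, Pow(Function('M')(-301, 1), -1)) = Mul(97308, Pow(Mul(17, 1), -1)) = Mul(97308, Pow(17, -1)) = Mul(97308, Rational(1, 17)) = 5724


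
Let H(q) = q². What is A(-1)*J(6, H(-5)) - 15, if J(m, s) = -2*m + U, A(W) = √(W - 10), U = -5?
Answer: -15 - 17*I*√11 ≈ -15.0 - 56.383*I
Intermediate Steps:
A(W) = √(-10 + W)
J(m, s) = -5 - 2*m (J(m, s) = -2*m - 5 = -5 - 2*m)
A(-1)*J(6, H(-5)) - 15 = √(-10 - 1)*(-5 - 2*6) - 15 = √(-11)*(-5 - 12) - 15 = (I*√11)*(-17) - 15 = -17*I*√11 - 15 = -15 - 17*I*√11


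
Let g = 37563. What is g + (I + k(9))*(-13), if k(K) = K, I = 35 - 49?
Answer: 37628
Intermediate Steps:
I = -14
g + (I + k(9))*(-13) = 37563 + (-14 + 9)*(-13) = 37563 - 5*(-13) = 37563 + 65 = 37628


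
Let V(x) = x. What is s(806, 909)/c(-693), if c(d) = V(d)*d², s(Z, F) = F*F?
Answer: -10201/4108797 ≈ -0.0024827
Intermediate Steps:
s(Z, F) = F²
c(d) = d³ (c(d) = d*d² = d³)
s(806, 909)/c(-693) = 909²/((-693)³) = 826281/(-332812557) = 826281*(-1/332812557) = -10201/4108797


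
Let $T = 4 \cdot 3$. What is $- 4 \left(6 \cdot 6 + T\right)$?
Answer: $-192$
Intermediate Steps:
$T = 12$
$- 4 \left(6 \cdot 6 + T\right) = - 4 \left(6 \cdot 6 + 12\right) = - 4 \left(36 + 12\right) = \left(-4\right) 48 = -192$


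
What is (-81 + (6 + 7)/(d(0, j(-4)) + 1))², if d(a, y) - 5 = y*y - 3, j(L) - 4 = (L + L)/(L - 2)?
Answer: 520113636/80089 ≈ 6494.2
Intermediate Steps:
j(L) = 4 + 2*L/(-2 + L) (j(L) = 4 + (L + L)/(L - 2) = 4 + (2*L)/(-2 + L) = 4 + 2*L/(-2 + L))
d(a, y) = 2 + y² (d(a, y) = 5 + (y*y - 3) = 5 + (y² - 3) = 5 + (-3 + y²) = 2 + y²)
(-81 + (6 + 7)/(d(0, j(-4)) + 1))² = (-81 + (6 + 7)/((2 + (2*(-4 + 3*(-4))/(-2 - 4))²) + 1))² = (-81 + 13/((2 + (2*(-4 - 12)/(-6))²) + 1))² = (-81 + 13/((2 + (2*(-⅙)*(-16))²) + 1))² = (-81 + 13/((2 + (16/3)²) + 1))² = (-81 + 13/((2 + 256/9) + 1))² = (-81 + 13/(274/9 + 1))² = (-81 + 13/(283/9))² = (-81 + 13*(9/283))² = (-81 + 117/283)² = (-22806/283)² = 520113636/80089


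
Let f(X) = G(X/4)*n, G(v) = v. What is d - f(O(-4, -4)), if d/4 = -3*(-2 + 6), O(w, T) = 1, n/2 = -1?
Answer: -95/2 ≈ -47.500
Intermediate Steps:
n = -2 (n = 2*(-1) = -2)
d = -48 (d = 4*(-3*(-2 + 6)) = 4*(-3*4) = 4*(-12) = -48)
f(X) = -X/2 (f(X) = (X/4)*(-2) = -X/2)
d - f(O(-4, -4)) = -48 - (-1)/2 = -48 - 1*(-½) = -48 + ½ = -95/2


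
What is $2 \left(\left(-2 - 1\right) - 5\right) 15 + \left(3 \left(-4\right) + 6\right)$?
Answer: $-246$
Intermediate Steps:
$2 \left(\left(-2 - 1\right) - 5\right) 15 + \left(3 \left(-4\right) + 6\right) = 2 \left(-3 - 5\right) 15 + \left(-12 + 6\right) = 2 \left(-8\right) 15 - 6 = \left(-16\right) 15 - 6 = -240 - 6 = -246$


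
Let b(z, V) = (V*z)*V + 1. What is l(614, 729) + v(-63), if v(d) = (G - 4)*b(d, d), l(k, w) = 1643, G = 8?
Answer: -998541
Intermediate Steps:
b(z, V) = 1 + z*V**2 (b(z, V) = z*V**2 + 1 = 1 + z*V**2)
v(d) = 4 + 4*d**3 (v(d) = (8 - 4)*(1 + d*d**2) = 4*(1 + d**3) = 4 + 4*d**3)
l(614, 729) + v(-63) = 1643 + (4 + 4*(-63)**3) = 1643 + (4 + 4*(-250047)) = 1643 + (4 - 1000188) = 1643 - 1000184 = -998541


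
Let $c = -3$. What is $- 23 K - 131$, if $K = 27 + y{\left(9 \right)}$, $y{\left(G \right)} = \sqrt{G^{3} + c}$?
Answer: $-752 - 253 \sqrt{6} \approx -1371.7$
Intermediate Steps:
$y{\left(G \right)} = \sqrt{-3 + G^{3}}$ ($y{\left(G \right)} = \sqrt{G^{3} - 3} = \sqrt{-3 + G^{3}}$)
$K = 27 + 11 \sqrt{6}$ ($K = 27 + \sqrt{-3 + 9^{3}} = 27 + \sqrt{-3 + 729} = 27 + \sqrt{726} = 27 + 11 \sqrt{6} \approx 53.944$)
$- 23 K - 131 = - 23 \left(27 + 11 \sqrt{6}\right) - 131 = \left(-621 - 253 \sqrt{6}\right) - 131 = -752 - 253 \sqrt{6}$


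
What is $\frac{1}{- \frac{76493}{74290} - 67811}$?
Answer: $- \frac{74290}{5037755683} \approx -1.4747 \cdot 10^{-5}$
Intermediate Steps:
$\frac{1}{- \frac{76493}{74290} - 67811} = \frac{1}{- \frac{5037755683}{74290}} = - \frac{74290}{5037755683}$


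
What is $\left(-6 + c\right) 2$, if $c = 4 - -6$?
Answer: $8$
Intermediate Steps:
$c = 10$ ($c = 4 + 6 = 10$)
$\left(-6 + c\right) 2 = \left(-6 + 10\right) 2 = 4 \cdot 2 = 8$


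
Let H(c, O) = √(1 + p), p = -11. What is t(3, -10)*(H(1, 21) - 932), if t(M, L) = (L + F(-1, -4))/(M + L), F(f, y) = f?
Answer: -10252/7 + 11*I*√10/7 ≈ -1464.6 + 4.9693*I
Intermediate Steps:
t(M, L) = (-1 + L)/(L + M) (t(M, L) = (L - 1)/(M + L) = (-1 + L)/(L + M))
H(c, O) = I*√10 (H(c, O) = √(1 - 11) = √(-10) = I*√10)
t(3, -10)*(H(1, 21) - 932) = ((-1 - 10)/(-10 + 3))*(I*√10 - 932) = (-11/(-7))*(-932 + I*√10) = (-⅐*(-11))*(-932 + I*√10) = 11*(-932 + I*√10)/7 = -10252/7 + 11*I*√10/7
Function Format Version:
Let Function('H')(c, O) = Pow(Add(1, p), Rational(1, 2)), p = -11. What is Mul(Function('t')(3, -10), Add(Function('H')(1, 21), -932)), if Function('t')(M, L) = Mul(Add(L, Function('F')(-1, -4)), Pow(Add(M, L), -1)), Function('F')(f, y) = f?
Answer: Add(Rational(-10252, 7), Mul(Rational(11, 7), I, Pow(10, Rational(1, 2)))) ≈ Add(-1464.6, Mul(4.9693, I))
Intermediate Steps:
Function('t')(M, L) = Mul(Pow(Add(L, M), -1), Add(-1, L)) (Function('t')(M, L) = Mul(Add(L, -1), Pow(Add(M, L), -1)) = Mul(Add(-1, L), Pow(Add(L, M), -1)) = Mul(Pow(Add(L, M), -1), Add(-1, L)))
Function('H')(c, O) = Mul(I, Pow(10, Rational(1, 2))) (Function('H')(c, O) = Pow(Add(1, -11), Rational(1, 2)) = Pow(-10, Rational(1, 2)) = Mul(I, Pow(10, Rational(1, 2))))
Mul(Function('t')(3, -10), Add(Function('H')(1, 21), -932)) = Mul(Mul(Pow(Add(-10, 3), -1), Add(-1, -10)), Add(Mul(I, Pow(10, Rational(1, 2))), -932)) = Mul(Mul(Pow(-7, -1), -11), Add(-932, Mul(I, Pow(10, Rational(1, 2))))) = Mul(Mul(Rational(-1, 7), -11), Add(-932, Mul(I, Pow(10, Rational(1, 2))))) = Mul(Rational(11, 7), Add(-932, Mul(I, Pow(10, Rational(1, 2))))) = Add(Rational(-10252, 7), Mul(Rational(11, 7), I, Pow(10, Rational(1, 2))))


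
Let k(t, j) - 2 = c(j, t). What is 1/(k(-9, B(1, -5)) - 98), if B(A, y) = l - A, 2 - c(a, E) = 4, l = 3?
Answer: -1/98 ≈ -0.010204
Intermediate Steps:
c(a, E) = -2 (c(a, E) = 2 - 1*4 = 2 - 4 = -2)
B(A, y) = 3 - A
k(t, j) = 0 (k(t, j) = 2 - 2 = 0)
1/(k(-9, B(1, -5)) - 98) = 1/(0 - 98) = 1/(-98) = -1/98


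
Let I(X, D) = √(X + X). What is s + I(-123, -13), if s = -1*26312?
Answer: -26312 + I*√246 ≈ -26312.0 + 15.684*I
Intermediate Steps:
I(X, D) = √2*√X (I(X, D) = √(2*X) = √2*√X)
s = -26312
s + I(-123, -13) = -26312 + √2*√(-123) = -26312 + √2*(I*√123) = -26312 + I*√246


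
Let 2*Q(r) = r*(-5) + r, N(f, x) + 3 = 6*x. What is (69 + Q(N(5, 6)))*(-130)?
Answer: -390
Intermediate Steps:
N(f, x) = -3 + 6*x
Q(r) = -2*r (Q(r) = (r*(-5) + r)/2 = (-5*r + r)/2 = (-4*r)/2 = -2*r)
(69 + Q(N(5, 6)))*(-130) = (69 - 2*(-3 + 6*6))*(-130) = (69 - 2*(-3 + 36))*(-130) = (69 - 2*33)*(-130) = (69 - 66)*(-130) = 3*(-130) = -390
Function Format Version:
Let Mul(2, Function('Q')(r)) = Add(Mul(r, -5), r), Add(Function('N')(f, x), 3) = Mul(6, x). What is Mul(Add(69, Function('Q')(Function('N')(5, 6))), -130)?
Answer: -390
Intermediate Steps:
Function('N')(f, x) = Add(-3, Mul(6, x))
Function('Q')(r) = Mul(-2, r) (Function('Q')(r) = Mul(Rational(1, 2), Add(Mul(r, -5), r)) = Mul(Rational(1, 2), Add(Mul(-5, r), r)) = Mul(Rational(1, 2), Mul(-4, r)) = Mul(-2, r))
Mul(Add(69, Function('Q')(Function('N')(5, 6))), -130) = Mul(Add(69, Mul(-2, Add(-3, Mul(6, 6)))), -130) = Mul(Add(69, Mul(-2, Add(-3, 36))), -130) = Mul(Add(69, Mul(-2, 33)), -130) = Mul(Add(69, -66), -130) = Mul(3, -130) = -390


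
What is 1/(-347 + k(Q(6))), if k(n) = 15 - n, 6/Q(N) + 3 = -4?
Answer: -7/2318 ≈ -0.0030198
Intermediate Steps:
Q(N) = -6/7 (Q(N) = 6/(-3 - 4) = 6/(-7) = 6*(-⅐) = -6/7)
1/(-347 + k(Q(6))) = 1/(-347 + (15 - 1*(-6/7))) = 1/(-347 + (15 + 6/7)) = 1/(-347 + 111/7) = 1/(-2318/7) = -7/2318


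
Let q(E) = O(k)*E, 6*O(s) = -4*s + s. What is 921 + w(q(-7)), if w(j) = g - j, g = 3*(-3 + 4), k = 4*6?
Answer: 840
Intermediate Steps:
k = 24
O(s) = -s/2 (O(s) = (-4*s + s)/6 = (-3*s)/6 = -s/2)
g = 3 (g = 3*1 = 3)
q(E) = -12*E (q(E) = (-½*24)*E = -12*E)
w(j) = 3 - j
921 + w(q(-7)) = 921 + (3 - (-12)*(-7)) = 921 + (3 - 1*84) = 921 + (3 - 84) = 921 - 81 = 840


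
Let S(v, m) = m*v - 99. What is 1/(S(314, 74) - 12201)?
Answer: 1/10936 ≈ 9.1441e-5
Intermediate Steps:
S(v, m) = -99 + m*v
1/(S(314, 74) - 12201) = 1/((-99 + 74*314) - 12201) = 1/((-99 + 23236) - 12201) = 1/(23137 - 12201) = 1/10936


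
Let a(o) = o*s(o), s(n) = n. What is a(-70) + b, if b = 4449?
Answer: 9349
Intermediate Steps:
a(o) = o² (a(o) = o*o = o²)
a(-70) + b = (-70)² + 4449 = 4900 + 4449 = 9349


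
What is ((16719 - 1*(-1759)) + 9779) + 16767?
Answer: 45024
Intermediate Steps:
((16719 - 1*(-1759)) + 9779) + 16767 = ((16719 + 1759) + 9779) + 16767 = (18478 + 9779) + 16767 = 28257 + 16767 = 45024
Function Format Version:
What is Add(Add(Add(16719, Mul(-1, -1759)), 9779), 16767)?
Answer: 45024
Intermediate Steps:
Add(Add(Add(16719, Mul(-1, -1759)), 9779), 16767) = Add(Add(Add(16719, 1759), 9779), 16767) = Add(Add(18478, 9779), 16767) = Add(28257, 16767) = 45024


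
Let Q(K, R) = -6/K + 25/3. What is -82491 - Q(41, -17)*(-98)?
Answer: -10047707/123 ≈ -81689.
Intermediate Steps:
Q(K, R) = 25/3 - 6/K (Q(K, R) = -6/K + 25*(⅓) = -6/K + 25/3 = 25/3 - 6/K)
-82491 - Q(41, -17)*(-98) = -82491 - (25/3 - 6/41)*(-98) = -82491 - 1007*(-98)/123 = -82491 - 1*(-98686/123) = -82491 + 98686/123 = -10047707/123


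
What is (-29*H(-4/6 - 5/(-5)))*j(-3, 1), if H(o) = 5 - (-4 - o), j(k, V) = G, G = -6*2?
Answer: 3248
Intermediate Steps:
G = -12 (G = -1*12 = -12)
j(k, V) = -12
H(o) = 9 + o (H(o) = 5 + (4 + o) = 9 + o)
(-29*H(-4/6 - 5/(-5)))*j(-3, 1) = -29*(9 + (-4/6 - 5/(-5)))*(-12) = -29*(9 + (-4*⅙ - 5*(-⅕)))*(-12) = -29*(9 + (-⅔ + 1))*(-12) = -29*(9 + ⅓)*(-12) = -29*28/3*(-12) = -812/3*(-12) = 3248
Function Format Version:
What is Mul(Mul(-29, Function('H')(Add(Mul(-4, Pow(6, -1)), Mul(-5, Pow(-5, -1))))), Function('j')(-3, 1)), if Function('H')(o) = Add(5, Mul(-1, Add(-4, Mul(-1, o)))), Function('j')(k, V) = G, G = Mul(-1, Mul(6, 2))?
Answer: 3248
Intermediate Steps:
G = -12 (G = Mul(-1, 12) = -12)
Function('j')(k, V) = -12
Function('H')(o) = Add(9, o) (Function('H')(o) = Add(5, Add(4, o)) = Add(9, o))
Mul(Mul(-29, Function('H')(Add(Mul(-4, Pow(6, -1)), Mul(-5, Pow(-5, -1))))), Function('j')(-3, 1)) = Mul(Mul(-29, Add(9, Add(Mul(-4, Pow(6, -1)), Mul(-5, Pow(-5, -1))))), -12) = Mul(Mul(-29, Add(9, Add(Mul(-4, Rational(1, 6)), Mul(-5, Rational(-1, 5))))), -12) = Mul(Mul(-29, Add(9, Add(Rational(-2, 3), 1))), -12) = Mul(Mul(-29, Add(9, Rational(1, 3))), -12) = Mul(Mul(-29, Rational(28, 3)), -12) = Mul(Rational(-812, 3), -12) = 3248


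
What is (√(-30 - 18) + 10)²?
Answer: 52 + 80*I*√3 ≈ 52.0 + 138.56*I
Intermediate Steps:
(√(-30 - 18) + 10)² = (√(-48) + 10)² = (4*I*√3 + 10)² = (10 + 4*I*√3)²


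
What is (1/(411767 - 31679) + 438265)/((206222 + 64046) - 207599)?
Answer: 166579267321/23819734872 ≈ 6.9933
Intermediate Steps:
(1/(411767 - 31679) + 438265)/((206222 + 64046) - 207599) = (1/380088 + 438265)/(270268 - 207599) = (1/380088 + 438265)/62669 = (166579267321/380088)*(1/62669) = 166579267321/23819734872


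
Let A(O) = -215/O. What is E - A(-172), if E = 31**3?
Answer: 119159/4 ≈ 29790.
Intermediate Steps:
E = 29791
E - A(-172) = 29791 - (-215)/(-172) = 29791 - (-215)*(-1)/172 = 29791 - 1*5/4 = 29791 - 5/4 = 119159/4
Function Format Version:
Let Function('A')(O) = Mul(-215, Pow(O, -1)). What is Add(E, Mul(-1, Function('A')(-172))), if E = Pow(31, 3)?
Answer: Rational(119159, 4) ≈ 29790.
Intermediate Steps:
E = 29791
Add(E, Mul(-1, Function('A')(-172))) = Add(29791, Mul(-1, Mul(-215, Pow(-172, -1)))) = Add(29791, Mul(-1, Mul(-215, Rational(-1, 172)))) = Add(29791, Mul(-1, Rational(5, 4))) = Add(29791, Rational(-5, 4)) = Rational(119159, 4)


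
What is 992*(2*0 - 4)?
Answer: -3968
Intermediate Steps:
992*(2*0 - 4) = 992*(0 - 4) = 992*(-4) = -3968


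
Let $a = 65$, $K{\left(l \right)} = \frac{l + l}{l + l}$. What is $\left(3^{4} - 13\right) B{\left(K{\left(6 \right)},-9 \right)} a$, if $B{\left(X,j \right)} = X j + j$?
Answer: $-79560$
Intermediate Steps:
$K{\left(l \right)} = 1$ ($K{\left(l \right)} = \frac{2 l}{2 l} = 2 l \frac{1}{2 l} = 1$)
$B{\left(X,j \right)} = j + X j$
$\left(3^{4} - 13\right) B{\left(K{\left(6 \right)},-9 \right)} a = \left(3^{4} - 13\right) \left(- 9 \left(1 + 1\right)\right) 65 = \left(81 - 13\right) \left(\left(-9\right) 2\right) 65 = 68 \left(-18\right) 65 = \left(-1224\right) 65 = -79560$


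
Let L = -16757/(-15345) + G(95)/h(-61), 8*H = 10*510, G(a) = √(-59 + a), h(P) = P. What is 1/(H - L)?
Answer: 1872090/1191597161 ≈ 0.0015711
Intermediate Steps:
H = 1275/2 (H = (10*510)/8 = (⅛)*5100 = 1275/2 ≈ 637.50)
L = 930107/936045 (L = -16757/(-15345) + √(-59 + 95)/(-61) = -16757*(-1/15345) + √36*(-1/61) = 16757/15345 + 6*(-1/61) = 16757/15345 - 6/61 = 930107/936045 ≈ 0.99366)
1/(H - L) = 1/(1275/2 - 1*930107/936045) = 1/(1275/2 - 930107/936045) = 1/(1191597161/1872090) = 1872090/1191597161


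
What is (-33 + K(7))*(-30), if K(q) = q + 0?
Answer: 780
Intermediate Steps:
K(q) = q
(-33 + K(7))*(-30) = (-33 + 7)*(-30) = -26*(-30) = 780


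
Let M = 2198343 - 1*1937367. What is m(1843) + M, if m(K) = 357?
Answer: 261333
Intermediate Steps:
M = 260976 (M = 2198343 - 1937367 = 260976)
m(1843) + M = 357 + 260976 = 261333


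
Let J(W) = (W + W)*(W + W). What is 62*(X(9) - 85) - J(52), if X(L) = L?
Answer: -15528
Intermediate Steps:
J(W) = 4*W**2 (J(W) = (2*W)*(2*W) = 4*W**2)
62*(X(9) - 85) - J(52) = 62*(9 - 85) - 4*52**2 = 62*(-76) - 4*2704 = -4712 - 1*10816 = -4712 - 10816 = -15528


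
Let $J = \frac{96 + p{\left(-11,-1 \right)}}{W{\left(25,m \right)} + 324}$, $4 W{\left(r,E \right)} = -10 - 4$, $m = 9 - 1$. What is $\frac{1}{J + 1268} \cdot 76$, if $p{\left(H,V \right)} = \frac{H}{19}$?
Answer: $\frac{462802}{7723299} \approx 0.059923$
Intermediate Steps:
$m = 8$ ($m = 9 - 1 = 8$)
$W{\left(r,E \right)} = - \frac{7}{2}$ ($W{\left(r,E \right)} = \frac{-10 - 4}{4} = \frac{1}{4} \left(-14\right) = - \frac{7}{2}$)
$p{\left(H,V \right)} = \frac{H}{19}$ ($p{\left(H,V \right)} = H \frac{1}{19} = \frac{H}{19}$)
$J = \frac{3626}{12179}$ ($J = \frac{96 + \frac{1}{19} \left(-11\right)}{- \frac{7}{2} + 324} = \frac{96 - \frac{11}{19}}{\frac{641}{2}} = \frac{1813}{19} \cdot \frac{2}{641} = \frac{3626}{12179} \approx 0.29773$)
$\frac{1}{J + 1268} \cdot 76 = \frac{1}{\frac{3626}{12179} + 1268} \cdot 76 = \frac{1}{\frac{15446598}{12179}} \cdot 76 = \frac{12179}{15446598} \cdot 76 = \frac{462802}{7723299}$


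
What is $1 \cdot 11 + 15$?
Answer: $26$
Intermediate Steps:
$1 \cdot 11 + 15 = 11 + 15 = 26$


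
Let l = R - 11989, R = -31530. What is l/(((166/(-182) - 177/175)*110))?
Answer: 19801145/96272 ≈ 205.68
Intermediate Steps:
l = -43519 (l = -31530 - 11989 = -43519)
l/(((166/(-182) - 177/175)*110)) = -43519*1/(110*(166/(-182) - 177/175)) = -43519*1/(110*(166*(-1/182) - 177*1/175)) = -43519*1/(110*(-83/91 - 177/175)) = -43519/((-4376/2275*110)) = -43519/(-96272/455) = -43519*(-455/96272) = 19801145/96272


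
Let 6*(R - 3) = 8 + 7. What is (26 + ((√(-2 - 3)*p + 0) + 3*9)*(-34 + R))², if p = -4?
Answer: 1951249/4 - 169518*I*√5 ≈ 4.8781e+5 - 3.7905e+5*I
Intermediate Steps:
R = 11/2 (R = 3 + (8 + 7)/6 = 3 + (⅙)*15 = 3 + 5/2 = 11/2 ≈ 5.5000)
(26 + ((√(-2 - 3)*p + 0) + 3*9)*(-34 + R))² = (26 + ((√(-2 - 3)*(-4) + 0) + 3*9)*(-34 + 11/2))² = (26 + ((√(-5)*(-4) + 0) + 27)*(-57/2))² = (26 + (((I*√5)*(-4) + 0) + 27)*(-57/2))² = (26 + ((-4*I*√5 + 0) + 27)*(-57/2))² = (26 + (-4*I*√5 + 27)*(-57/2))² = (26 + (27 - 4*I*√5)*(-57/2))² = (26 + (-1539/2 + 114*I*√5))² = (-1487/2 + 114*I*√5)²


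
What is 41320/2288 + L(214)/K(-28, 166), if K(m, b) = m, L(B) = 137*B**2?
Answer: -448558563/2002 ≈ -2.2406e+5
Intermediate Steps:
41320/2288 + L(214)/K(-28, 166) = 41320/2288 + (137*214**2)/(-28) = 41320*(1/2288) + (137*45796)*(-1/28) = 5165/286 + 6274052*(-1/28) = 5165/286 - 1568513/7 = -448558563/2002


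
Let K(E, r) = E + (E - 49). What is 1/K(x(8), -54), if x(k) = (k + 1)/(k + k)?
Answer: -8/383 ≈ -0.020888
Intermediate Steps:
x(k) = (1 + k)/(2*k) (x(k) = (1 + k)/((2*k)) = (1 + k)*(1/(2*k)) = (1 + k)/(2*k))
K(E, r) = -49 + 2*E (K(E, r) = E + (-49 + E) = -49 + 2*E)
1/K(x(8), -54) = 1/(-49 + 2*((½)*(1 + 8)/8)) = 1/(-49 + 2*((½)*(⅛)*9)) = 1/(-49 + 2*(9/16)) = 1/(-49 + 9/8) = 1/(-383/8) = -8/383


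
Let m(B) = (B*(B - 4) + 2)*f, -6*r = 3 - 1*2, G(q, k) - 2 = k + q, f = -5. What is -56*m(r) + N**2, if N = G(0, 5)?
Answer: 7231/9 ≈ 803.44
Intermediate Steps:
G(q, k) = 2 + k + q (G(q, k) = 2 + (k + q) = 2 + k + q)
N = 7 (N = 2 + 5 + 0 = 7)
r = -1/6 (r = -(3 - 1*2)/6 = -(3 - 2)/6 = -1/6*1 = -1/6 ≈ -0.16667)
m(B) = -10 - 5*B*(-4 + B) (m(B) = (B*(B - 4) + 2)*(-5) = (B*(-4 + B) + 2)*(-5) = (2 + B*(-4 + B))*(-5) = -10 - 5*B*(-4 + B))
-56*m(r) + N**2 = -56*(-10 - 5*(-1/6)**2 + 20*(-1/6)) + 7**2 = -56*(-10 - 5*1/36 - 10/3) + 49 = -56*(-10 - 5/36 - 10/3) + 49 = -56*(-485/36) + 49 = 6790/9 + 49 = 7231/9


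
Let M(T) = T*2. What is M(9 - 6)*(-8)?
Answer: -48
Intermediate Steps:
M(T) = 2*T
M(9 - 6)*(-8) = (2*(9 - 6))*(-8) = (2*3)*(-8) = 6*(-8) = -48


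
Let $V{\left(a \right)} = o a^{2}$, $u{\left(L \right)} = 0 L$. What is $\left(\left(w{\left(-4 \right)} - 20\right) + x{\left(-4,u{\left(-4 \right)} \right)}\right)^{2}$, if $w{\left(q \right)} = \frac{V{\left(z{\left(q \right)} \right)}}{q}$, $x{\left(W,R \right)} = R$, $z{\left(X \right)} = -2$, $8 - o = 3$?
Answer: $625$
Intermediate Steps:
$o = 5$ ($o = 8 - 3 = 5$)
$u{\left(L \right)} = 0$
$V{\left(a \right)} = 5 a^{2}$
$w{\left(q \right)} = \frac{20}{q}$ ($w{\left(q \right)} = \frac{5 \left(-2\right)^{2}}{q} = \frac{5 \cdot 4}{q} = \frac{20}{q}$)
$\left(\left(w{\left(-4 \right)} - 20\right) + x{\left(-4,u{\left(-4 \right)} \right)}\right)^{2} = \left(\left(\frac{20}{-4} - 20\right) + 0\right)^{2} = \left(\left(20 \left(- \frac{1}{4}\right) - 20\right) + 0\right)^{2} = \left(\left(-5 - 20\right) + 0\right)^{2} = \left(-25 + 0\right)^{2} = \left(-25\right)^{2} = 625$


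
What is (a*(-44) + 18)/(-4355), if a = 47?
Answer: 410/871 ≈ 0.47072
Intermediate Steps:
(a*(-44) + 18)/(-4355) = (47*(-44) + 18)/(-4355) = (-2068 + 18)*(-1/4355) = -2050*(-1/4355) = 410/871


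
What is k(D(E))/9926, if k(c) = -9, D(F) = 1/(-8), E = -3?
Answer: -9/9926 ≈ -0.00090671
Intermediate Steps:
D(F) = -⅛
k(D(E))/9926 = -9/9926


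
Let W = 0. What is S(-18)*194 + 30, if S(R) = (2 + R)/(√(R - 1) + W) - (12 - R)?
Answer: -5790 + 3104*I*√19/19 ≈ -5790.0 + 712.11*I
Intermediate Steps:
S(R) = -12 + R + (2 + R)/√(-1 + R) (S(R) = (2 + R)/(√(R - 1) + 0) - (12 - R) = (2 + R)/(√(-1 + R) + 0) + (-12 + R) = (2 + R)/(√(-1 + R)) + (-12 + R) = (2 + R)/√(-1 + R) + (-12 + R) = -12 + R + (2 + R)/√(-1 + R))
S(-18)*194 + 30 = (-12 - 18 + 2/√(-1 - 18) - 18/√(-1 - 18))*194 + 30 = (-12 - 18 + 2/√(-19) - (-18)*I*√19/19)*194 + 30 = (-12 - 18 + 2*(-I*√19/19) - (-18)*I*√19/19)*194 + 30 = (-12 - 18 - 2*I*√19/19 + 18*I*√19/19)*194 + 30 = (-30 + 16*I*√19/19)*194 + 30 = (-5820 + 3104*I*√19/19) + 30 = -5790 + 3104*I*√19/19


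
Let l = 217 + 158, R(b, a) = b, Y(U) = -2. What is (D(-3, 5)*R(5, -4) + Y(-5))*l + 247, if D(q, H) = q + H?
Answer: 3247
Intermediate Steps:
D(q, H) = H + q
l = 375
(D(-3, 5)*R(5, -4) + Y(-5))*l + 247 = ((5 - 3)*5 - 2)*375 + 247 = (2*5 - 2)*375 + 247 = (10 - 2)*375 + 247 = 8*375 + 247 = 3000 + 247 = 3247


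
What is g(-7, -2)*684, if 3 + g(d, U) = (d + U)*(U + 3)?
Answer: -8208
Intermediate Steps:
g(d, U) = -3 + (3 + U)*(U + d) (g(d, U) = -3 + (d + U)*(U + 3) = -3 + (U + d)*(3 + U) = -3 + (3 + U)*(U + d))
g(-7, -2)*684 = (-3 + (-2)**2 + 3*(-2) + 3*(-7) - 2*(-7))*684 = (-3 + 4 - 6 - 21 + 14)*684 = -12*684 = -8208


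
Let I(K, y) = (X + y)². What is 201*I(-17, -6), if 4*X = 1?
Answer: 106329/16 ≈ 6645.6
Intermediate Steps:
X = ¼ (X = (¼)*1 = ¼ ≈ 0.25000)
I(K, y) = (¼ + y)²
201*I(-17, -6) = 201*((1 + 4*(-6))²/16) = 201*((1 - 24)²/16) = 201*((1/16)*(-23)²) = 201*((1/16)*529) = 201*(529/16) = 106329/16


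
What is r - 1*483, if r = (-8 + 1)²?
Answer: -434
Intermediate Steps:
r = 49 (r = (-7)² = 49)
r - 1*483 = 49 - 1*483 = 49 - 483 = -434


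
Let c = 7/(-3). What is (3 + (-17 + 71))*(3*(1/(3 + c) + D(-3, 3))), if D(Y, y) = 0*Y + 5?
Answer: 2223/2 ≈ 1111.5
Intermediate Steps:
D(Y, y) = 5 (D(Y, y) = 0 + 5 = 5)
c = -7/3 (c = 7*(-⅓) = -7/3 ≈ -2.3333)
(3 + (-17 + 71))*(3*(1/(3 + c) + D(-3, 3))) = (3 + (-17 + 71))*(3*(1/(3 - 7/3) + 5)) = (3 + 54)*(3*(1/(⅔) + 5)) = 57*(3*(3/2 + 5)) = 57*(3*(13/2)) = 57*(39/2) = 2223/2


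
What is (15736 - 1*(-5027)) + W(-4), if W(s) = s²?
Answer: 20779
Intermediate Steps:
(15736 - 1*(-5027)) + W(-4) = (15736 - 1*(-5027)) + (-4)² = (15736 + 5027) + 16 = 20763 + 16 = 20779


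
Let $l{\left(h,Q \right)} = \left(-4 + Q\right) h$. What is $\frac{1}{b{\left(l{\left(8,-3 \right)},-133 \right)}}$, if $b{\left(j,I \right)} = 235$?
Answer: $\frac{1}{235} \approx 0.0042553$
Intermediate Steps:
$l{\left(h,Q \right)} = h \left(-4 + Q\right)$
$\frac{1}{b{\left(l{\left(8,-3 \right)},-133 \right)}} = \frac{1}{235}$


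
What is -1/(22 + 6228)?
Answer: -1/6250 ≈ -0.00016000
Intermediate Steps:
-1/(22 + 6228) = -1/6250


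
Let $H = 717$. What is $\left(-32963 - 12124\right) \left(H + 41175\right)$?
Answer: $-1888784604$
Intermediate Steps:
$\left(-32963 - 12124\right) \left(H + 41175\right) = \left(-32963 - 12124\right) \left(717 + 41175\right) = \left(-45087\right) 41892 = -1888784604$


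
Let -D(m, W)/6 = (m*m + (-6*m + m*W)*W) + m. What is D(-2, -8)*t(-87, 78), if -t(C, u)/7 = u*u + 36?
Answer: -57062880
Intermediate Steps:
t(C, u) = -252 - 7*u**2 (t(C, u) = -7*(u*u + 36) = -7*(u**2 + 36) = -7*(36 + u**2) = -252 - 7*u**2)
D(m, W) = -6*m - 6*m**2 - 6*W*(-6*m + W*m) (D(m, W) = -6*((m*m + (-6*m + m*W)*W) + m) = -6*((m**2 + (-6*m + W*m)*W) + m) = -6*((m**2 + W*(-6*m + W*m)) + m) = -6*(m + m**2 + W*(-6*m + W*m)) = -6*m - 6*m**2 - 6*W*(-6*m + W*m))
D(-2, -8)*t(-87, 78) = (6*(-2)*(-1 - 1*(-2) - 1*(-8)**2 + 6*(-8)))*(-252 - 7*78**2) = (6*(-2)*(-1 + 2 - 1*64 - 48))*(-252 - 7*6084) = (6*(-2)*(-1 + 2 - 64 - 48))*(-252 - 42588) = (6*(-2)*(-111))*(-42840) = 1332*(-42840) = -57062880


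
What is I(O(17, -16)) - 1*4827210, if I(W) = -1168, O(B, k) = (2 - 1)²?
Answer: -4828378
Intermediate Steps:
O(B, k) = 1 (O(B, k) = 1² = 1)
I(O(17, -16)) - 1*4827210 = -1168 - 1*4827210 = -1168 - 4827210 = -4828378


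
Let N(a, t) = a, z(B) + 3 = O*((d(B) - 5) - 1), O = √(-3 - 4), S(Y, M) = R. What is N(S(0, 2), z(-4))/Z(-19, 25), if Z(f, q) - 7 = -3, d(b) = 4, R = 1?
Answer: ¼ ≈ 0.25000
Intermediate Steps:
S(Y, M) = 1
Z(f, q) = 4 (Z(f, q) = 7 - 3 = 4)
O = I*√7 (O = √(-7) = I*√7 ≈ 2.6458*I)
z(B) = -3 - 2*I*√7 (z(B) = -3 + (I*√7)*((4 - 5) - 1) = -3 + (I*√7)*(-1 - 1) = -3 + (I*√7)*(-2) = -3 - 2*I*√7)
N(S(0, 2), z(-4))/Z(-19, 25) = 1/4 = 1*(¼) = ¼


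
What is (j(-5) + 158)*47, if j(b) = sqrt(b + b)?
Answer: 7426 + 47*I*sqrt(10) ≈ 7426.0 + 148.63*I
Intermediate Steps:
j(b) = sqrt(2)*sqrt(b) (j(b) = sqrt(2*b) = sqrt(2)*sqrt(b))
(j(-5) + 158)*47 = (sqrt(2)*sqrt(-5) + 158)*47 = (sqrt(2)*(I*sqrt(5)) + 158)*47 = (I*sqrt(10) + 158)*47 = (158 + I*sqrt(10))*47 = 7426 + 47*I*sqrt(10)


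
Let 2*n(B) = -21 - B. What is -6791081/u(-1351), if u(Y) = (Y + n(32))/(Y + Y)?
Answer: -36699001724/2755 ≈ -1.3321e+7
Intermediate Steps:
n(B) = -21/2 - B/2 (n(B) = (-21 - B)/2 = -21/2 - B/2)
u(Y) = (-53/2 + Y)/(2*Y) (u(Y) = (Y + (-21/2 - ½*32))/(Y + Y) = (Y + (-21/2 - 16))/((2*Y)) = (Y - 53/2)*(1/(2*Y)) = (-53/2 + Y)*(1/(2*Y)) = (-53/2 + Y)/(2*Y))
-6791081/u(-1351) = -6791081*(-5404/(-53 + 2*(-1351))) = -6791081*(-5404/(-53 - 2702)) = -6791081/((¼)*(-1/1351)*(-2755)) = -6791081/2755/5404 = -6791081*5404/2755 = -36699001724/2755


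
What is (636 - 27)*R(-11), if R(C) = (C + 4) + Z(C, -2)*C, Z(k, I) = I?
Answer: 9135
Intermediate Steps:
R(C) = 4 - C (R(C) = (C + 4) - 2*C = (4 + C) - 2*C = 4 - C)
(636 - 27)*R(-11) = (636 - 27)*(4 - 1*(-11)) = 609*(4 + 11) = 609*15 = 9135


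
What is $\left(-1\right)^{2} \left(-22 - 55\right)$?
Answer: $-77$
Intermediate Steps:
$\left(-1\right)^{2} \left(-22 - 55\right) = 1 \left(-77\right) = -77$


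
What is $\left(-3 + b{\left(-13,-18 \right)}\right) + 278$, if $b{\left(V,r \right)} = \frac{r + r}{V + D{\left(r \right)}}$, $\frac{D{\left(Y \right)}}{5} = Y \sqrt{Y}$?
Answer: $\frac{40141943}{145969} - \frac{9720 i \sqrt{2}}{145969} \approx 275.0 - 0.094172 i$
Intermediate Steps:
$D{\left(Y \right)} = 5 Y^{\frac{3}{2}}$ ($D{\left(Y \right)} = 5 Y \sqrt{Y} = 5 Y^{\frac{3}{2}}$)
$b{\left(V,r \right)} = \frac{2 r}{V + 5 r^{\frac{3}{2}}}$ ($b{\left(V,r \right)} = \frac{r + r}{V + 5 r^{\frac{3}{2}}} = \frac{2 r}{V + 5 r^{\frac{3}{2}}}$)
$\left(-3 + b{\left(-13,-18 \right)}\right) + 278 = \left(-3 + 2 \left(-18\right) \frac{1}{-13 + 5 \left(-18\right)^{\frac{3}{2}}}\right) + 278 = \left(-3 + 2 \left(-18\right) \frac{1}{-13 + 5 \left(- 54 i \sqrt{2}\right)}\right) + 278 = \left(-3 + 2 \left(-18\right) \frac{1}{-13 - 270 i \sqrt{2}}\right) + 278 = \left(-3 - \frac{36}{-13 - 270 i \sqrt{2}}\right) + 278 = 275 - \frac{36}{-13 - 270 i \sqrt{2}}$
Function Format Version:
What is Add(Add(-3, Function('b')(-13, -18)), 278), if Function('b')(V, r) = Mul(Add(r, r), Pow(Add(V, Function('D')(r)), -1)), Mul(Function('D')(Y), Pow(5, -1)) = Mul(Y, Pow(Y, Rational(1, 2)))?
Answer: Add(Rational(40141943, 145969), Mul(Rational(-9720, 145969), I, Pow(2, Rational(1, 2)))) ≈ Add(275.00, Mul(-0.094172, I))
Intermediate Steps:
Function('D')(Y) = Mul(5, Pow(Y, Rational(3, 2))) (Function('D')(Y) = Mul(5, Mul(Y, Pow(Y, Rational(1, 2)))) = Mul(5, Pow(Y, Rational(3, 2))))
Function('b')(V, r) = Mul(2, r, Pow(Add(V, Mul(5, Pow(r, Rational(3, 2)))), -1)) (Function('b')(V, r) = Mul(Add(r, r), Pow(Add(V, Mul(5, Pow(r, Rational(3, 2)))), -1)) = Mul(Mul(2, r), Pow(Add(V, Mul(5, Pow(r, Rational(3, 2)))), -1)) = Mul(2, r, Pow(Add(V, Mul(5, Pow(r, Rational(3, 2)))), -1)))
Add(Add(-3, Function('b')(-13, -18)), 278) = Add(Add(-3, Mul(2, -18, Pow(Add(-13, Mul(5, Pow(-18, Rational(3, 2)))), -1))), 278) = Add(Add(-3, Mul(2, -18, Pow(Add(-13, Mul(5, Mul(-54, I, Pow(2, Rational(1, 2))))), -1))), 278) = Add(Add(-3, Mul(2, -18, Pow(Add(-13, Mul(-270, I, Pow(2, Rational(1, 2)))), -1))), 278) = Add(Add(-3, Mul(-36, Pow(Add(-13, Mul(-270, I, Pow(2, Rational(1, 2)))), -1))), 278) = Add(275, Mul(-36, Pow(Add(-13, Mul(-270, I, Pow(2, Rational(1, 2)))), -1)))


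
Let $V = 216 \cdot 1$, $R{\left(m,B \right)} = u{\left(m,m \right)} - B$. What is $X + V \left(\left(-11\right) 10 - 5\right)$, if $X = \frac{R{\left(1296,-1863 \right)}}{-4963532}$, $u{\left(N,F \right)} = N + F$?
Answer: $- \frac{123294139335}{4963532} \approx -24840.0$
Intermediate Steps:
$u{\left(N,F \right)} = F + N$
$R{\left(m,B \right)} = - B + 2 m$ ($R{\left(m,B \right)} = \left(m + m\right) - B = 2 m - B = - B + 2 m$)
$V = 216$
$X = - \frac{4455}{4963532}$ ($X = \frac{\left(-1\right) \left(-1863\right) + 2 \cdot 1296}{-4963532} = \left(1863 + 2592\right) \left(- \frac{1}{4963532}\right) = 4455 \left(- \frac{1}{4963532}\right) = - \frac{4455}{4963532} \approx -0.00089755$)
$X + V \left(\left(-11\right) 10 - 5\right) = - \frac{4455}{4963532} + 216 \left(\left(-11\right) 10 - 5\right) = - \frac{4455}{4963532} + 216 \left(-110 - 5\right) = - \frac{4455}{4963532} + 216 \left(-115\right) = - \frac{4455}{4963532} - 24840 = - \frac{123294139335}{4963532}$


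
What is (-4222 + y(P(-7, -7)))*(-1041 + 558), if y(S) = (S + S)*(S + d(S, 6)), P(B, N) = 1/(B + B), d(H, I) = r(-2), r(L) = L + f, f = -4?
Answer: 28543299/14 ≈ 2.0388e+6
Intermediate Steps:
r(L) = -4 + L (r(L) = L - 4 = -4 + L)
d(H, I) = -6 (d(H, I) = -4 - 2 = -6)
P(B, N) = 1/(2*B)
y(S) = 2*S*(-6 + S) (y(S) = (S + S)*(S - 6) = (2*S)*(-6 + S) = 2*S*(-6 + S))
(-4222 + y(P(-7, -7)))*(-1041 + 558) = (-4222 + 2*((1/2)/(-7))*(-6 + (1/2)/(-7)))*(-1041 + 558) = (-4222 + 2*((1/2)*(-1/7))*(-6 + (1/2)*(-1/7)))*(-483) = (-4222 + 2*(-1/14)*(-6 - 1/14))*(-483) = (-4222 + 2*(-1/14)*(-85/14))*(-483) = (-4222 + 85/98)*(-483) = -413671/98*(-483) = 28543299/14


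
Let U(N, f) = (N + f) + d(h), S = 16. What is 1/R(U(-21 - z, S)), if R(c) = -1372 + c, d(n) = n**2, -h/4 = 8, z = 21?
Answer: -1/374 ≈ -0.0026738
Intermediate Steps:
h = -32 (h = -4*8 = -32)
U(N, f) = 1024 + N + f (U(N, f) = (N + f) + (-32)**2 = (N + f) + 1024 = 1024 + N + f)
1/R(U(-21 - z, S)) = 1/(-1372 + (1024 + (-21 - 1*21) + 16)) = 1/(-1372 + (1024 + (-21 - 21) + 16)) = 1/(-1372 + (1024 - 42 + 16)) = 1/(-1372 + 998) = 1/(-374) = -1/374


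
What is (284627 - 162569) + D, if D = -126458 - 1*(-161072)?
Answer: 156672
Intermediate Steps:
D = 34614 (D = -126458 + 161072 = 34614)
(284627 - 162569) + D = (284627 - 162569) + 34614 = 122058 + 34614 = 156672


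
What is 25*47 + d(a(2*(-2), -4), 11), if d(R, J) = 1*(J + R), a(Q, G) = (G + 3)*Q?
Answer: 1190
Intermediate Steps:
a(Q, G) = Q*(3 + G) (a(Q, G) = (3 + G)*Q = Q*(3 + G))
d(R, J) = J + R
25*47 + d(a(2*(-2), -4), 11) = 25*47 + (11 + (2*(-2))*(3 - 4)) = 1175 + (11 - 4*(-1)) = 1175 + (11 + 4) = 1175 + 15 = 1190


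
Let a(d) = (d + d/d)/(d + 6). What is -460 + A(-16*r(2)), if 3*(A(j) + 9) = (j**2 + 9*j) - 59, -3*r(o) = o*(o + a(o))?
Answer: -5366/27 ≈ -198.74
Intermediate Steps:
a(d) = (1 + d)/(6 + d) (a(d) = (d + 1)/(6 + d) = (1 + d)/(6 + d))
r(o) = -o*(o + (1 + o)/(6 + o))/3
A(j) = -86/3 + 3*j + j**2/3 (A(j) = -9 + ((j**2 + 9*j) - 59)/3 = -9 + (-59 + j**2 + 9*j)/3 = -9 + (-59/3 + 3*j + j**2/3) = -86/3 + 3*j + j**2/3)
-460 + A(-16*r(2)) = -460 + (-86/3 + 3*(-(-16)*2*(1 + 2 + 2*(6 + 2))/(18 + 3*2)) + (-(-16)*2*(1 + 2 + 2*(6 + 2))/(18 + 3*2))**2/3) = -460 + (-86/3 + 3*(-(-16)*2*(1 + 2 + 2*8)/(18 + 6)) + (-(-16)*2*(1 + 2 + 2*8)/(18 + 6))**2/3) = -460 + (-86/3 + 3*(-(-16)*2*(1 + 2 + 16)/24) + (-(-16)*2*(1 + 2 + 16)/24)**2/3) = -460 + (-86/3 + 3*(-(-16)*2*19/24) + (-(-16)*2*19/24)**2/3) = -460 + (-86/3 + 3*(-16*(-19/12)) + (-16*(-19/12))**2/3) = -460 + (-86/3 + 3*(76/3) + (76/3)**2/3) = -460 + (-86/3 + 76 + (1/3)*(5776/9)) = -460 + (-86/3 + 76 + 5776/27) = -460 + 7054/27 = -5366/27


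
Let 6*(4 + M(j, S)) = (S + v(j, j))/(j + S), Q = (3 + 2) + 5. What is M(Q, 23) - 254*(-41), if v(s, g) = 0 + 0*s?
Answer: 2061203/198 ≈ 10410.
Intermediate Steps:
Q = 10 (Q = 5 + 5 = 10)
v(s, g) = 0 (v(s, g) = 0 + 0 = 0)
M(j, S) = -4 + S/(6*(S + j)) (M(j, S) = -4 + ((S + 0)/(j + S))/6 = -4 + (S/(S + j))/6 = -4 + S/(6*(S + j)))
M(Q, 23) - 254*(-41) = (-4*10 - 23/6*23)/(23 + 10) - 254*(-41) = (-40 - 529/6)/33 + 10414 = (1/33)*(-769/6) + 10414 = -769/198 + 10414 = 2061203/198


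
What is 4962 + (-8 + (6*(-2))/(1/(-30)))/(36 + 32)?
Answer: 84442/17 ≈ 4967.2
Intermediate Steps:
4962 + (-8 + (6*(-2))/(1/(-30)))/(36 + 32) = 4962 + (-8 - 12/(-1/30))/68 = 4962 + (-8 - 12*(-30))/68 = 4962 + (-8 + 360)/68 = 4962 + (1/68)*352 = 4962 + 88/17 = 84442/17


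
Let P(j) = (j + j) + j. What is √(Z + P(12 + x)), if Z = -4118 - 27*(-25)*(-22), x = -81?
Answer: 5*I*√767 ≈ 138.47*I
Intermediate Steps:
P(j) = 3*j (P(j) = 2*j + j = 3*j)
Z = -18968 (Z = -4118 + 675*(-22) = -4118 - 14850 = -18968)
√(Z + P(12 + x)) = √(-18968 + 3*(12 - 81)) = √(-18968 + 3*(-69)) = √(-18968 - 207) = √(-19175) = 5*I*√767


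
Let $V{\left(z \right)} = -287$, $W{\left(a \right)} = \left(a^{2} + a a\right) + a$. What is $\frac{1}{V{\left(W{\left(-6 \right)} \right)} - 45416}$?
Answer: $- \frac{1}{45703} \approx -2.188 \cdot 10^{-5}$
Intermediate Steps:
$W{\left(a \right)} = a + 2 a^{2}$ ($W{\left(a \right)} = \left(a^{2} + a^{2}\right) + a = 2 a^{2} + a = a + 2 a^{2}$)
$\frac{1}{V{\left(W{\left(-6 \right)} \right)} - 45416} = \frac{1}{-287 - 45416} = \frac{1}{-45703} = - \frac{1}{45703}$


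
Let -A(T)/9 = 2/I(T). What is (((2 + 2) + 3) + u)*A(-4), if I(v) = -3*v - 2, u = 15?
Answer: -198/5 ≈ -39.600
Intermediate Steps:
I(v) = -2 - 3*v
A(T) = -18/(-2 - 3*T)
(((2 + 2) + 3) + u)*A(-4) = (((2 + 2) + 3) + 15)*(18/(2 + 3*(-4))) = ((4 + 3) + 15)*(18/(2 - 12)) = (7 + 15)*(18/(-10)) = 22*(18*(-⅒)) = 22*(-9/5) = -198/5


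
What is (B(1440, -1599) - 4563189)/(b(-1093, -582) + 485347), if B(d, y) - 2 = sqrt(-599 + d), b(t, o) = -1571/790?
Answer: -3604894820/383422559 ≈ -9.4019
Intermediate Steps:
b(t, o) = -1571/790 (b(t, o) = -1571*1/790 = -1571/790)
B(d, y) = 2 + sqrt(-599 + d)
(B(1440, -1599) - 4563189)/(b(-1093, -582) + 485347) = ((2 + sqrt(-599 + 1440)) - 4563189)/(-1571/790 + 485347) = ((2 + sqrt(841)) - 4563189)/(383422559/790) = ((2 + 29) - 4563189)*(790/383422559) = (31 - 4563189)*(790/383422559) = -4563158*790/383422559 = -3604894820/383422559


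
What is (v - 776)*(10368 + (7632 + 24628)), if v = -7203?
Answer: -340128812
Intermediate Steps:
(v - 776)*(10368 + (7632 + 24628)) = (-7203 - 776)*(10368 + (7632 + 24628)) = -7979*(10368 + 32260) = -7979*42628 = -340128812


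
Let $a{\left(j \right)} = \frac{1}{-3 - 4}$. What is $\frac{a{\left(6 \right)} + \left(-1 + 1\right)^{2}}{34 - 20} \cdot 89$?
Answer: $- \frac{89}{98} \approx -0.90816$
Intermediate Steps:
$a{\left(j \right)} = - \frac{1}{7}$ ($a{\left(j \right)} = \frac{1}{-7} = - \frac{1}{7}$)
$\frac{a{\left(6 \right)} + \left(-1 + 1\right)^{2}}{34 - 20} \cdot 89 = \frac{- \frac{1}{7} + \left(-1 + 1\right)^{2}}{34 - 20} \cdot 89 = \frac{- \frac{1}{7} + 0^{2}}{14} \cdot 89 = \left(- \frac{1}{7} + 0\right) \frac{1}{14} \cdot 89 = \left(- \frac{1}{7}\right) \frac{1}{14} \cdot 89 = \left(- \frac{1}{98}\right) 89 = - \frac{89}{98}$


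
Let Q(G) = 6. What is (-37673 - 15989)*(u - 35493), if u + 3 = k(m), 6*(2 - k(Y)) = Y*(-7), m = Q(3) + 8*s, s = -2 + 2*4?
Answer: 1901298322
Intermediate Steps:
s = 6 (s = -2 + 8 = 6)
m = 54 (m = 6 + 8*6 = 6 + 48 = 54)
k(Y) = 2 + 7*Y/6 (k(Y) = 2 - Y*(-7)/6 = 2 - (-7)*Y/6 = 2 + 7*Y/6)
u = 62 (u = -3 + (2 + (7/6)*54) = -3 + (2 + 63) = -3 + 65 = 62)
(-37673 - 15989)*(u - 35493) = (-37673 - 15989)*(62 - 35493) = -53662*(-35431) = 1901298322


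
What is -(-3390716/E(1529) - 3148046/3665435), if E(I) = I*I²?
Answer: 11265304261382354/13102313261301715 ≈ 0.85979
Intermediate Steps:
E(I) = I³
-(-3390716/E(1529) - 3148046/3665435) = -(-3390716/(1529³) - 3148046/3665435) = -(-3390716/3574558889 - 3148046*1/3665435) = -(-3390716*1/3574558889 - 3148046/3665435) = -(-3390716/3574558889 - 3148046/3665435) = -1*(-11265304261382354/13102313261301715) = 11265304261382354/13102313261301715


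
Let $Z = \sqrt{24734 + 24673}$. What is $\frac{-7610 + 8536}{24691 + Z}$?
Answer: $\frac{11431933}{304798037} - \frac{463 \sqrt{49407}}{304798037} \approx 0.037169$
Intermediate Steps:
$Z = \sqrt{49407} \approx 222.28$
$\frac{-7610 + 8536}{24691 + Z} = \frac{-7610 + 8536}{24691 + \sqrt{49407}} = \frac{926}{24691 + \sqrt{49407}}$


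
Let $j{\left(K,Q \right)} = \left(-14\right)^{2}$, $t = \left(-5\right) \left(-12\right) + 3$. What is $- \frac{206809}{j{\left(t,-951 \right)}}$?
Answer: $- \frac{206809}{196} \approx -1055.1$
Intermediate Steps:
$t = 63$ ($t = 60 + 3 = 63$)
$j{\left(K,Q \right)} = 196$
$- \frac{206809}{j{\left(t,-951 \right)}} = - \frac{206809}{196}$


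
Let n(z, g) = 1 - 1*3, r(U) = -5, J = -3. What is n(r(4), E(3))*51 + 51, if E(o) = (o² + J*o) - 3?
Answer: -51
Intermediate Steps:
E(o) = -3 + o² - 3*o (E(o) = (o² - 3*o) - 3 = -3 + o² - 3*o)
n(z, g) = -2 (n(z, g) = 1 - 3 = -2)
n(r(4), E(3))*51 + 51 = -2*51 + 51 = -102 + 51 = -51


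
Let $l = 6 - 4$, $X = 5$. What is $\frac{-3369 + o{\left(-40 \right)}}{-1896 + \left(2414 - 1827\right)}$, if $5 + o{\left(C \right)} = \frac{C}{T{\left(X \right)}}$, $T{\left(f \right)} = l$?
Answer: $\frac{3394}{1309} \approx 2.5928$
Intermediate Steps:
$l = 2$
$T{\left(f \right)} = 2$
$o{\left(C \right)} = -5 + \frac{C}{2}$
$\frac{-3369 + o{\left(-40 \right)}}{-1896 + \left(2414 - 1827\right)} = \frac{-3369 + \left(-5 + \frac{1}{2} \left(-40\right)\right)}{-1896 + \left(2414 - 1827\right)} = \frac{-3369 - 25}{-1896 + 587} = \frac{-3369 - 25}{-1309} = \left(-3394\right) \left(- \frac{1}{1309}\right) = \frac{3394}{1309}$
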